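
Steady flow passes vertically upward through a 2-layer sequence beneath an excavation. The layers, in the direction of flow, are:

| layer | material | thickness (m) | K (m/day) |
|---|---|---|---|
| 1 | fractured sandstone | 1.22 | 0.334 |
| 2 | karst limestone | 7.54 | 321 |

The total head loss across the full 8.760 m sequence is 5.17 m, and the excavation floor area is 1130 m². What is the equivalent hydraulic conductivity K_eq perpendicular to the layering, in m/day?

2.38

Flow is perpendicular to layering, so the layers act in series and the equivalent K is the thickness-weighted harmonic mean.
Total thickness L = 1.22 + 7.54 = 8.760 m.
Σ(b_i/K_i) = 1.22/0.334 + 7.54/321 = 3.676 d.
K_eq = L / Σ(b_i/K_i) = 8.760 / 3.676 = 2.383 m/day.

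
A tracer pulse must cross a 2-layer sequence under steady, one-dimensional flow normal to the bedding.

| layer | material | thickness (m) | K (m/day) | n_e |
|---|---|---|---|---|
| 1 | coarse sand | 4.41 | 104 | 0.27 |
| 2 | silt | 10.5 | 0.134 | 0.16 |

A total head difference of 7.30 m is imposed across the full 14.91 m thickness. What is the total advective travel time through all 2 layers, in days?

With flow normal to the layers, continuity requires the same specific discharge q through every layer.
Σ(b_i/K_i) = 4.41/104 + 10.5/0.134 = 78.40 d.
q = Δh / Σ(b_i/K_i) = 7.30 / 78.40 = 0.09311 m/day.
In each layer the seepage velocity is v_i = q/n_i, so the layer transit time is t_i = b_i·n_i / q:
  layer 1 (coarse sand): t_1 = 4.41 × 0.27 / 0.09311 = 12.79 d
  layer 2 (silt): t_2 = 10.5 × 0.16 / 0.09311 = 18.04 d
Total t = Σ t_i = 30.83 days.

30.8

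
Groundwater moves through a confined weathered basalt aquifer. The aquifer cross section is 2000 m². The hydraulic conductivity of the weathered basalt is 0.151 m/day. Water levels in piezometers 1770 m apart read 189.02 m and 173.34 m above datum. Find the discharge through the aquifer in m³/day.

Hydraulic gradient i = (189.02 − 173.34) / 1770 = 15.68 / 1770 = 0.008859.
Darcy's law: Q = K · A · i = 0.1510 × 2000 × 0.008859 = 2.675 m³/day.

2.68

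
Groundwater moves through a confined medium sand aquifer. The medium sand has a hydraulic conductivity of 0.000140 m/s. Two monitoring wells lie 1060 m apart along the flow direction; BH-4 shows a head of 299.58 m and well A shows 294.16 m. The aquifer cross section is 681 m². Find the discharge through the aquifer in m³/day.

Convert K: 0.000140 m/s × 86400 = 12.10 m/day.
Hydraulic gradient i = (299.58 − 294.16) / 1060 = 5.42 / 1060 = 0.005113.
Darcy's law: Q = K · A · i = 12.10 × 681.0 × 0.005113 = 42.12 m³/day.

42.1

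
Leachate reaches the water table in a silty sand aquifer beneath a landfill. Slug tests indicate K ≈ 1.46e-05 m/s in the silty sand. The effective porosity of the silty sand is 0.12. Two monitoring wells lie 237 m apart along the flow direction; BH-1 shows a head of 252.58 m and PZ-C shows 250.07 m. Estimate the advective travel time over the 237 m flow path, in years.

5.83

Convert K: 1.46e-05 m/s × 86400 = 1.261 m/day.
Hydraulic gradient i = (252.58 − 250.07) / 237 = 2.51 / 237 = 0.01059.
Darcy flux q = K · i = 1.261 × 0.01059 = 0.01336 m/day.
Seepage velocity v = q / n_e = 0.01336 / 0.12 = 0.1113 m/day.
Travel time t = L / v = 237 / 0.1113 = 2129 days = 5.828 years.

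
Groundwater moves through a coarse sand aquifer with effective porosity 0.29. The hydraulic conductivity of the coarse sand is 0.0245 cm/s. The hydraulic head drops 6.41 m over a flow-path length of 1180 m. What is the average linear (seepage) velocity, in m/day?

Convert K: 0.0245 cm/s × 864 = 21.17 m/day.
Hydraulic gradient i = Δh / L = 6.41 / 1180 = 0.005432.
Darcy flux q = K · i = 21.17 × 0.005432 = 0.1150 m/day.
Seepage velocity v = q / n_e = 0.1150 / 0.29 = 0.3965 m/day.

0.397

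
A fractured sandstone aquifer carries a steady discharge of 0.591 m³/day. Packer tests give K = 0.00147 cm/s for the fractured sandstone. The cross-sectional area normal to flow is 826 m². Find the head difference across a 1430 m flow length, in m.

Convert K: 0.00147 cm/s × 864 = 1.270 m/day.
From Q = K·A·i, i = Q / (K·A) = 0.591 / (1.270 × 826.0) = 0.0005633.
Head loss Δh = i · L = 0.0005633 × 1430 = 0.8056 m.

0.806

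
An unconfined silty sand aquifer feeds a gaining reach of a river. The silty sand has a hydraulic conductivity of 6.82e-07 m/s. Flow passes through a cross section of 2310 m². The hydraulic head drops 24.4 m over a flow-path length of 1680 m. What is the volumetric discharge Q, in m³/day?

1.98

Convert K: 6.82e-07 m/s × 86400 = 0.05892 m/day.
Hydraulic gradient i = Δh / L = 24.4 / 1680 = 0.01452.
Darcy's law: Q = K · A · i = 0.05892 × 2310 × 0.01452 = 1.977 m³/day.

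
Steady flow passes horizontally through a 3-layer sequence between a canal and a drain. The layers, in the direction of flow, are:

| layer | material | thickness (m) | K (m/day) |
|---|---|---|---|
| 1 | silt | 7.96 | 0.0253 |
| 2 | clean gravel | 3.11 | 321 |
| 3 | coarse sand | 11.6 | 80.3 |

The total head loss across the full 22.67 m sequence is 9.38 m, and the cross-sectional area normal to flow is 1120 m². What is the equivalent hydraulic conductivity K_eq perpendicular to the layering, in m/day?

Flow is perpendicular to layering, so the layers act in series and the equivalent K is the thickness-weighted harmonic mean.
Total thickness L = 7.96 + 3.11 + 11.6 = 22.67 m.
Σ(b_i/K_i) = 7.96/0.0253 + 3.11/321 + 11.6/80.3 = 314.8 d.
K_eq = L / Σ(b_i/K_i) = 22.67 / 314.8 = 0.07202 m/day.

0.0720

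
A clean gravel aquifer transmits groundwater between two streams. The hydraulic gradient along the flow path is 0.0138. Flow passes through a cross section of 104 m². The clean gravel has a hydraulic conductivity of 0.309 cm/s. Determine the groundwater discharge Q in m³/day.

383

Convert K: 0.309 cm/s × 864 = 267.0 m/day.
Hydraulic gradient i = 0.0138.
Darcy's law: Q = K · A · i = 267.0 × 104.0 × 0.01380 = 383.2 m³/day.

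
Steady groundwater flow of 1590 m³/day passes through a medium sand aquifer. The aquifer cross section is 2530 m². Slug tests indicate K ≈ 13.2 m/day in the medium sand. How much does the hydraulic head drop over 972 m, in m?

From Q = K·A·i, i = Q / (K·A) = 1590 / (13.20 × 2530) = 0.04761.
Head loss Δh = i · L = 0.04761 × 972 = 46.28 m.

46.3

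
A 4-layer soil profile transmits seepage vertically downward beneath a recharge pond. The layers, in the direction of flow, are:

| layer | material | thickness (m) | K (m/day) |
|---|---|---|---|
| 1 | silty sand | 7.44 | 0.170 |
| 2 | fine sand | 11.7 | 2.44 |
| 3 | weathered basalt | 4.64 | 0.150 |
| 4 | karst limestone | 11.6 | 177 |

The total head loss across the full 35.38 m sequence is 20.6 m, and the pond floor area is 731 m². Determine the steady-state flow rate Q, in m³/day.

Flow is perpendicular to layering, so the layers act in series and the equivalent K is the thickness-weighted harmonic mean.
Total thickness L = 7.44 + 11.7 + 4.64 + 11.6 = 35.38 m.
Σ(b_i/K_i) = 7.44/0.170 + 11.7/2.44 + 4.64/0.150 + 11.6/177 = 79.56 d.
K_eq = L / Σ(b_i/K_i) = 35.38 / 79.56 = 0.4447 m/day.
Q = K_eq · A · (Δh/L) = 0.4447 × 731 × (20.6/35.38) = 189.3 m³/day.

189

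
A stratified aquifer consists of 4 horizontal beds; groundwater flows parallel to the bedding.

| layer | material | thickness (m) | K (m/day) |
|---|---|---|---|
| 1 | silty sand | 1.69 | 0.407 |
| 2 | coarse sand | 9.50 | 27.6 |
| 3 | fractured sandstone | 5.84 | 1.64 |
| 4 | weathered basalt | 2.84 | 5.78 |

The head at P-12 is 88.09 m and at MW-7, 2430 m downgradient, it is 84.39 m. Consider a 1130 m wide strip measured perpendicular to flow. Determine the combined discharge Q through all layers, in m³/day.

Flow is parallel to layering, so each bed carries its own Darcy discharge and the transmissivities add.
Σ(K_i·b_i) = 0.407×1.69 + 27.6×9.50 + 1.64×5.84 + 5.78×2.84 = 288.9 m²/day.
Hydraulic gradient i = (88.09 − 84.39) / 2430 = 3.7 / 2430 = 0.001523.
Q = Σ(K_i·b_i) · W · i = 288.9 × 1130 × 0.001523 = 497.0 m³/day.

497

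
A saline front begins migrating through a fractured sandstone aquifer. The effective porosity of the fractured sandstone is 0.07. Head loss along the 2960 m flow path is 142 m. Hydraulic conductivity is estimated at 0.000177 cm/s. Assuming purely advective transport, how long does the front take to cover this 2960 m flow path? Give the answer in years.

77.3

Convert K: 0.000177 cm/s × 864 = 0.1529 m/day.
Hydraulic gradient i = Δh / L = 142 / 2960 = 0.04797.
Darcy flux q = K · i = 0.1529 × 0.04797 = 0.007336 m/day.
Seepage velocity v = q / n_e = 0.007336 / 0.07 = 0.1048 m/day.
Travel time t = L / v = 2960 / 0.1048 = 28243 days = 77.32 years.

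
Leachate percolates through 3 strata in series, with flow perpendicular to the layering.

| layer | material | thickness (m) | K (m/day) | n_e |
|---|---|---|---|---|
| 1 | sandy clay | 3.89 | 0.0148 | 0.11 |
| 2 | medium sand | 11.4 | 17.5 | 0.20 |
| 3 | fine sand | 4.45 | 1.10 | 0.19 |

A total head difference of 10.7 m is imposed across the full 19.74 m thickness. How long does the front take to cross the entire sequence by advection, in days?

With flow normal to the layers, continuity requires the same specific discharge q through every layer.
Σ(b_i/K_i) = 3.89/0.0148 + 11.4/17.5 + 4.45/1.10 = 267.5 d.
q = Δh / Σ(b_i/K_i) = 10.7 / 267.5 = 0.03999 m/day.
In each layer the seepage velocity is v_i = q/n_i, so the layer transit time is t_i = b_i·n_i / q:
  layer 1 (sandy clay): t_1 = 3.89 × 0.11 / 0.03999 = 10.70 d
  layer 2 (medium sand): t_2 = 11.4 × 0.20 / 0.03999 = 57.01 d
  layer 3 (fine sand): t_3 = 4.45 × 0.19 / 0.03999 = 21.14 d
Total t = Σ t_i = 88.85 days.

88.8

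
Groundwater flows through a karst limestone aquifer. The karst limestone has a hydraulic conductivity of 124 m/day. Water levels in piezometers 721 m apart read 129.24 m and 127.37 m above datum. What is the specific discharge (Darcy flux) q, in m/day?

Hydraulic gradient i = (129.24 − 127.37) / 721 = 1.87 / 721 = 0.002594.
Specific discharge q = K · i = 124.0 × 0.002594 = 0.3216 m/day.

0.322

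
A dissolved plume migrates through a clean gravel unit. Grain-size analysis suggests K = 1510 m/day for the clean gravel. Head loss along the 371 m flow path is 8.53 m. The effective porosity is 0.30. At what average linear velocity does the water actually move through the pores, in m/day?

116

Hydraulic gradient i = Δh / L = 8.53 / 371 = 0.02299.
Darcy flux q = K · i = 1510 × 0.02299 = 34.72 m/day.
Seepage velocity v = q / n_e = 34.72 / 0.30 = 115.7 m/day.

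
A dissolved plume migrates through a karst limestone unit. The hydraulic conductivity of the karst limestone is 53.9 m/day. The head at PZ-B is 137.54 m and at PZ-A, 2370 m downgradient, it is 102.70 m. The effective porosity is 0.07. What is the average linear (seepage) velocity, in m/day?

Hydraulic gradient i = (137.54 − 102.70) / 2370 = 34.84 / 2370 = 0.01470.
Darcy flux q = K · i = 53.90 × 0.01470 = 0.7924 m/day.
Seepage velocity v = q / n_e = 0.7924 / 0.07 = 11.32 m/day.

11.3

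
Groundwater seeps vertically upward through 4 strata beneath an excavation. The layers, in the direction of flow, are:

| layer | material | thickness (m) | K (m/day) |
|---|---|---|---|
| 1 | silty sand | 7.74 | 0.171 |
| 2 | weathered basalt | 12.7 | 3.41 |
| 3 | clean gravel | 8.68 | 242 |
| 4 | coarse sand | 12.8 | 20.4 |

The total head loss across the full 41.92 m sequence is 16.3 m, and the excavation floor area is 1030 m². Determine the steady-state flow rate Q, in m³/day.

338

Flow is perpendicular to layering, so the layers act in series and the equivalent K is the thickness-weighted harmonic mean.
Total thickness L = 7.74 + 12.7 + 8.68 + 12.8 = 41.92 m.
Σ(b_i/K_i) = 7.74/0.171 + 12.7/3.41 + 8.68/242 + 12.8/20.4 = 49.65 d.
K_eq = L / Σ(b_i/K_i) = 41.92 / 49.65 = 0.8443 m/day.
Q = K_eq · A · (Δh/L) = 0.8443 × 1030 × (16.3/41.92) = 338.1 m³/day.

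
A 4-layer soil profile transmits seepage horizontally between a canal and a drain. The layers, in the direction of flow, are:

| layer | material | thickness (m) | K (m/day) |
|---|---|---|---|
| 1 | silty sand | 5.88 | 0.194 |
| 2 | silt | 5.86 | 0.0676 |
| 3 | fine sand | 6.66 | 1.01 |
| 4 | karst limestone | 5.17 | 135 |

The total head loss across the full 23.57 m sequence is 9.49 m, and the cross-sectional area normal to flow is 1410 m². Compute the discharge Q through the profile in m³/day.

108

Flow is perpendicular to layering, so the layers act in series and the equivalent K is the thickness-weighted harmonic mean.
Total thickness L = 5.88 + 5.86 + 6.66 + 5.17 = 23.57 m.
Σ(b_i/K_i) = 5.88/0.194 + 5.86/0.0676 + 6.66/1.01 + 5.17/135 = 123.6 d.
K_eq = L / Σ(b_i/K_i) = 23.57 / 123.6 = 0.1907 m/day.
Q = K_eq · A · (Δh/L) = 0.1907 × 1410 × (9.49/23.57) = 108.2 m³/day.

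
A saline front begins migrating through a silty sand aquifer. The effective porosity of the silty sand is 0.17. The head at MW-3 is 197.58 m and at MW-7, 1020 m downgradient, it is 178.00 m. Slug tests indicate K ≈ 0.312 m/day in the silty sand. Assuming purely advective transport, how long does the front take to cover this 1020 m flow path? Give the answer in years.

Hydraulic gradient i = (197.58 − 178.00) / 1020 = 19.58 / 1020 = 0.01920.
Darcy flux q = K · i = 0.3120 × 0.01920 = 0.005989 m/day.
Seepage velocity v = q / n_e = 0.005989 / 0.17 = 0.03523 m/day.
Travel time t = L / v = 1020 / 0.03523 = 28952 days = 79.27 years.

79.3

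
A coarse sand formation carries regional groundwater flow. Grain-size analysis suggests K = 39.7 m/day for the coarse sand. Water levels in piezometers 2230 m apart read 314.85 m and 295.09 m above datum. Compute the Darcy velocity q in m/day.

Hydraulic gradient i = (314.85 − 295.09) / 2230 = 19.76 / 2230 = 0.008861.
Specific discharge q = K · i = 39.70 × 0.008861 = 0.3518 m/day.

0.352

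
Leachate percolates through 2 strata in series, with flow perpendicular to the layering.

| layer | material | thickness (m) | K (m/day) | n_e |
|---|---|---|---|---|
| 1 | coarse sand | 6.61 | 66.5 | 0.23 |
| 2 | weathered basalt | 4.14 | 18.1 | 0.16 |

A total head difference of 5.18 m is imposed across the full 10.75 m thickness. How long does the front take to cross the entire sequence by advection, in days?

With flow normal to the layers, continuity requires the same specific discharge q through every layer.
Σ(b_i/K_i) = 6.61/66.5 + 4.14/18.1 = 0.3281 d.
q = Δh / Σ(b_i/K_i) = 5.18 / 0.3281 = 15.79 m/day.
In each layer the seepage velocity is v_i = q/n_i, so the layer transit time is t_i = b_i·n_i / q:
  layer 1 (coarse sand): t_1 = 6.61 × 0.23 / 15.79 = 0.09630 d
  layer 2 (weathered basalt): t_2 = 4.14 × 0.16 / 15.79 = 0.04196 d
Total t = Σ t_i = 0.1383 days.

0.138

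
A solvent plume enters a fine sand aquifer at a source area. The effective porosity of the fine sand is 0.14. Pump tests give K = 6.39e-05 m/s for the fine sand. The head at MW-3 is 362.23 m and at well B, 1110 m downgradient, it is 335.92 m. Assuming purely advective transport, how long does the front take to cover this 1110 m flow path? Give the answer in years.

3.25

Convert K: 6.39e-05 m/s × 86400 = 5.521 m/day.
Hydraulic gradient i = (362.23 − 335.92) / 1110 = 26.31 / 1110 = 0.02370.
Darcy flux q = K · i = 5.521 × 0.02370 = 0.1309 m/day.
Seepage velocity v = q / n_e = 0.1309 / 0.14 = 0.9347 m/day.
Travel time t = L / v = 1110 / 0.9347 = 1188 days = 3.251 years.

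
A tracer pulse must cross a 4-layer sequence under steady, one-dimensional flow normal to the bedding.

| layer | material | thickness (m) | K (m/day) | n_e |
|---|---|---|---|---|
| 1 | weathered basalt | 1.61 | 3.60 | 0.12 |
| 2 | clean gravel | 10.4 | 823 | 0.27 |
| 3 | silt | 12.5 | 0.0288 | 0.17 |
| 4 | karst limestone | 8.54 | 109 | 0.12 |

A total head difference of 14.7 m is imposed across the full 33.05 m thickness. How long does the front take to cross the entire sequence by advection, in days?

182

With flow normal to the layers, continuity requires the same specific discharge q through every layer.
Σ(b_i/K_i) = 1.61/3.60 + 10.4/823 + 12.5/0.0288 + 8.54/109 = 434.6 d.
q = Δh / Σ(b_i/K_i) = 14.7 / 434.6 = 0.03383 m/day.
In each layer the seepage velocity is v_i = q/n_i, so the layer transit time is t_i = b_i·n_i / q:
  layer 1 (weathered basalt): t_1 = 1.61 × 0.12 / 0.03383 = 5.711 d
  layer 2 (clean gravel): t_2 = 10.4 × 0.27 / 0.03383 = 83.01 d
  layer 3 (silt): t_3 = 12.5 × 0.17 / 0.03383 = 62.82 d
  layer 4 (karst limestone): t_4 = 8.54 × 0.12 / 0.03383 = 30.30 d
Total t = Σ t_i = 181.8 days.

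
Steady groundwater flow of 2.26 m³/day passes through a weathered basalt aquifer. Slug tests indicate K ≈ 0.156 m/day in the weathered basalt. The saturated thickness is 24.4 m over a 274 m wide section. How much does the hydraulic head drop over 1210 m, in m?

Cross-sectional area A = 274 × 24.4 = 6686 m².
From Q = K·A·i, i = Q / (K·A) = 2.26 / (0.1560 × 6686) = 0.002167.
Head loss Δh = i · L = 0.002167 × 1210 = 2.622 m.

2.62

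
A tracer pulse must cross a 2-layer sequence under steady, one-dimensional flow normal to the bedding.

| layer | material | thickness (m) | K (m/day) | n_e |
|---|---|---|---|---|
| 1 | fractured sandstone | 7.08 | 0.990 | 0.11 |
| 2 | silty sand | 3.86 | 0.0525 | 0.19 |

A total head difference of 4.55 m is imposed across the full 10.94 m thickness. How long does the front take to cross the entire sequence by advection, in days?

26.8

With flow normal to the layers, continuity requires the same specific discharge q through every layer.
Σ(b_i/K_i) = 7.08/0.990 + 3.86/0.0525 = 80.68 d.
q = Δh / Σ(b_i/K_i) = 4.55 / 80.68 = 0.05640 m/day.
In each layer the seepage velocity is v_i = q/n_i, so the layer transit time is t_i = b_i·n_i / q:
  layer 1 (fractured sandstone): t_1 = 7.08 × 0.11 / 0.05640 = 13.81 d
  layer 2 (silty sand): t_2 = 3.86 × 0.19 / 0.05640 = 13.00 d
Total t = Σ t_i = 26.81 days.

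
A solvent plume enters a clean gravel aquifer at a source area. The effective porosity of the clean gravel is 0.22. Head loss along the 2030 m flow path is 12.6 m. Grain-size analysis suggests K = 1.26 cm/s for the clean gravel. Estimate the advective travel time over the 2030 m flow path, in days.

Convert K: 1.26 cm/s × 864 = 1089 m/day.
Hydraulic gradient i = Δh / L = 12.6 / 2030 = 0.006207.
Darcy flux q = K · i = 1089 × 0.006207 = 6.757 m/day.
Seepage velocity v = q / n_e = 6.757 / 0.22 = 30.71 m/day.
Travel time t = L / v = 2030 / 30.71 = 66.09 days.

66.1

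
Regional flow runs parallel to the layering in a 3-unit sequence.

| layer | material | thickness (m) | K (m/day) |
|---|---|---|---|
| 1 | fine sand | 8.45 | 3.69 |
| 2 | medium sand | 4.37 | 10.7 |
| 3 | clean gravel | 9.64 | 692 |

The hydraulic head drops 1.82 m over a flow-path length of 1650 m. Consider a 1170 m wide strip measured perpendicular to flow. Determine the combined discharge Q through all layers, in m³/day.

8710

Flow is parallel to layering, so each bed carries its own Darcy discharge and the transmissivities add.
Σ(K_i·b_i) = 3.69×8.45 + 10.7×4.37 + 692×9.64 = 6749 m²/day.
Hydraulic gradient i = Δh / L = 1.82 / 1650 = 0.001103.
Q = Σ(K_i·b_i) · W · i = 6749 × 1170 × 0.001103 = 8710 m³/day.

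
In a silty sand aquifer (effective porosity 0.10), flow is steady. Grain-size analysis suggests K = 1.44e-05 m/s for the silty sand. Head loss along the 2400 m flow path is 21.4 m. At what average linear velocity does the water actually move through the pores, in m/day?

Convert K: 1.44e-05 m/s × 86400 = 1.244 m/day.
Hydraulic gradient i = Δh / L = 21.4 / 2400 = 0.008917.
Darcy flux q = K · i = 1.244 × 0.008917 = 0.01109 m/day.
Seepage velocity v = q / n_e = 0.01109 / 0.10 = 0.1109 m/day.

0.111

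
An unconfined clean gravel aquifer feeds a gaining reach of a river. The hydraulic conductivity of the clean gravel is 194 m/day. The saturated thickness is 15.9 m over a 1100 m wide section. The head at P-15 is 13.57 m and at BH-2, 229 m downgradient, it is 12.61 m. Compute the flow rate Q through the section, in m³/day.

Cross-sectional area A = 1100 × 15.9 = 17490 m².
Hydraulic gradient i = (13.57 − 12.61) / 229 = 0.96 / 229 = 0.004192.
Darcy's law: Q = K · A · i = 194.0 × 17490 × 0.004192 = 14224 m³/day.

14200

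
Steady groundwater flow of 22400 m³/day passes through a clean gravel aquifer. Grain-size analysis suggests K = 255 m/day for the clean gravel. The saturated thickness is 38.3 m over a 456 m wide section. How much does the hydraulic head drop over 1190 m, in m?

Cross-sectional area A = 456 × 38.3 = 17465 m².
From Q = K·A·i, i = Q / (K·A) = 22400 / (255.0 × 17465) = 0.005030.
Head loss Δh = i · L = 0.005030 × 1190 = 5.985 m.

5.99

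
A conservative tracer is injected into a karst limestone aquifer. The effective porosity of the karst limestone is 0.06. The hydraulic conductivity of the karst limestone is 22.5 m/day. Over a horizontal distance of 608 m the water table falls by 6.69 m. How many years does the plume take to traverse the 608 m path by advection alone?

Hydraulic gradient i = Δh / L = 6.69 / 608 = 0.01100.
Darcy flux q = K · i = 22.50 × 0.01100 = 0.2476 m/day.
Seepage velocity v = q / n_e = 0.2476 / 0.06 = 4.126 m/day.
Travel time t = L / v = 608 / 4.126 = 147.3 days = 0.4034 years.

0.403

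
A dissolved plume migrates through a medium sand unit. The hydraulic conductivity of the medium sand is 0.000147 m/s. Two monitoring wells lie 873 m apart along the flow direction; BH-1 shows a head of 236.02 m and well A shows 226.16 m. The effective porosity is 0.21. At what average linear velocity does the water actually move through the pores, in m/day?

0.683

Convert K: 0.000147 m/s × 86400 = 12.70 m/day.
Hydraulic gradient i = (236.02 − 226.16) / 873 = 9.86 / 873 = 0.01129.
Darcy flux q = K · i = 12.70 × 0.01129 = 0.1434 m/day.
Seepage velocity v = q / n_e = 0.1434 / 0.21 = 0.6831 m/day.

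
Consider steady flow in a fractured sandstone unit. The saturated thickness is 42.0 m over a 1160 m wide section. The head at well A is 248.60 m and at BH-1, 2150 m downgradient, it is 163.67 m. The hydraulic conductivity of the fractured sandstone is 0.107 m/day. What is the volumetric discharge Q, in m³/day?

Cross-sectional area A = 1160 × 42.0 = 48720 m².
Hydraulic gradient i = (248.60 − 163.67) / 2150 = 84.93 / 2150 = 0.03950.
Darcy's law: Q = K · A · i = 0.1070 × 48720 × 0.03950 = 205.9 m³/day.

206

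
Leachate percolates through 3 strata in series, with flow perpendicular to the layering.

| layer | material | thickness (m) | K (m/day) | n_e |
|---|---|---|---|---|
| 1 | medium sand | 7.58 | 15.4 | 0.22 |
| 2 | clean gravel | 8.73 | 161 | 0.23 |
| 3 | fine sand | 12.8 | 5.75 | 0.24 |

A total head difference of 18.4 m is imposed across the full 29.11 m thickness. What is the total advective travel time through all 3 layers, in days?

With flow normal to the layers, continuity requires the same specific discharge q through every layer.
Σ(b_i/K_i) = 7.58/15.4 + 8.73/161 + 12.8/5.75 = 2.773 d.
q = Δh / Σ(b_i/K_i) = 18.4 / 2.773 = 6.637 m/day.
In each layer the seepage velocity is v_i = q/n_i, so the layer transit time is t_i = b_i·n_i / q:
  layer 1 (medium sand): t_1 = 7.58 × 0.22 / 6.637 = 0.2513 d
  layer 2 (clean gravel): t_2 = 8.73 × 0.23 / 6.637 = 0.3026 d
  layer 3 (fine sand): t_3 = 12.8 × 0.24 / 6.637 = 0.4629 d
Total t = Σ t_i = 1.017 days.

1.02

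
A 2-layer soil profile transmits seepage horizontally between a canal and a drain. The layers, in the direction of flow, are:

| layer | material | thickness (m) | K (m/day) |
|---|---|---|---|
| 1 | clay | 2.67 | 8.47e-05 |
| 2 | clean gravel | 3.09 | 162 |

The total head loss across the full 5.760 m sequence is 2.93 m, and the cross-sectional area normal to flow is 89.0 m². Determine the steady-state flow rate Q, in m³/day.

0.00827

Flow is perpendicular to layering, so the layers act in series and the equivalent K is the thickness-weighted harmonic mean.
Total thickness L = 2.67 + 3.09 = 5.760 m.
Σ(b_i/K_i) = 2.67/8.47e-05 + 3.09/162 = 31523 d.
K_eq = L / Σ(b_i/K_i) = 5.760 / 31523 = 0.0001827 m/day.
Q = K_eq · A · (Δh/L) = 0.0001827 × 89.0 × (2.93/5.760) = 0.008272 m³/day.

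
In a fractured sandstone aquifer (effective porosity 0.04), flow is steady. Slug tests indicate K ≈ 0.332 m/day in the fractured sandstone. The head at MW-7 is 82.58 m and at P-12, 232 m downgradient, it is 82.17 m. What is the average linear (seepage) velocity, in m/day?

0.0147

Hydraulic gradient i = (82.58 − 82.17) / 232 = 0.41 / 232 = 0.001767.
Darcy flux q = K · i = 0.3320 × 0.001767 = 0.0005867 m/day.
Seepage velocity v = q / n_e = 0.0005867 / 0.04 = 0.01467 m/day.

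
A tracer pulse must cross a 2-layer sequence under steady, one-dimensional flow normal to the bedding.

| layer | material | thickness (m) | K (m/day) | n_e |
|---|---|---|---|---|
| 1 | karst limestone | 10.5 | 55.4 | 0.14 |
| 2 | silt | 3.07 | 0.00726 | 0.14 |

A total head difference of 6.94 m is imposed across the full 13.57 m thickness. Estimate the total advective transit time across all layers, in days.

With flow normal to the layers, continuity requires the same specific discharge q through every layer.
Σ(b_i/K_i) = 10.5/55.4 + 3.07/0.00726 = 423.1 d.
q = Δh / Σ(b_i/K_i) = 6.94 / 423.1 = 0.01640 m/day.
In each layer the seepage velocity is v_i = q/n_i, so the layer transit time is t_i = b_i·n_i / q:
  layer 1 (karst limestone): t_1 = 10.5 × 0.14 / 0.01640 = 89.61 d
  layer 2 (silt): t_2 = 3.07 × 0.14 / 0.01640 = 26.20 d
Total t = Σ t_i = 115.8 days.

116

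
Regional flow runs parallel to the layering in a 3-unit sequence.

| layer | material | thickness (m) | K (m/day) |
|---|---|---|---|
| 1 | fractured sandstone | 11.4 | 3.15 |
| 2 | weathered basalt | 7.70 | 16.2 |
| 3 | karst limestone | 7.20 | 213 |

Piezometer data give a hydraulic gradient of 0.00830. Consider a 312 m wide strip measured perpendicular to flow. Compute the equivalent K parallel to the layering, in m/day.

64.4

Flow is parallel to layering, so each bed carries its own Darcy discharge and the transmissivities add.
Σ(K_i·b_i) = 3.15×11.4 + 16.2×7.70 + 213×7.20 = 1694 m²/day.
Total thickness b = 26.30 m, so K_eq = Σ(K_i·b_i)/b = 64.42 m/day.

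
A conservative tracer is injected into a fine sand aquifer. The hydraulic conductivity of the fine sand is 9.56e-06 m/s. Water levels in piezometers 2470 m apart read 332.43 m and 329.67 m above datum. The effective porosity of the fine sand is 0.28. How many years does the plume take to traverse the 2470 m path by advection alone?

Convert K: 9.56e-06 m/s × 86400 = 0.8260 m/day.
Hydraulic gradient i = (332.43 − 329.67) / 2470 = 2.76 / 2470 = 0.001117.
Darcy flux q = K · i = 0.8260 × 0.001117 = 0.0009230 m/day.
Seepage velocity v = q / n_e = 0.0009230 / 0.28 = 0.003296 m/day.
Travel time t = L / v = 2470 / 0.003296 = 7.493e+05 days = 2052 years.

2050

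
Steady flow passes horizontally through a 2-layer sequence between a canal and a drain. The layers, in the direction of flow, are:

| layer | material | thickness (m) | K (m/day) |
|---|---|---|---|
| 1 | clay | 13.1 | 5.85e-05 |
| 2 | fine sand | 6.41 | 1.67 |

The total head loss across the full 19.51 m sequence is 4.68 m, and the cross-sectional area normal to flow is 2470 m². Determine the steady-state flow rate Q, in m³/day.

Flow is perpendicular to layering, so the layers act in series and the equivalent K is the thickness-weighted harmonic mean.
Total thickness L = 13.1 + 6.41 = 19.51 m.
Σ(b_i/K_i) = 13.1/5.85e-05 + 6.41/1.67 = 2.239e+05 d.
K_eq = L / Σ(b_i/K_i) = 19.51 / 2.239e+05 = 8.712e-05 m/day.
Q = K_eq · A · (Δh/L) = 8.712e-05 × 2470 × (4.68/19.51) = 0.05162 m³/day.

0.0516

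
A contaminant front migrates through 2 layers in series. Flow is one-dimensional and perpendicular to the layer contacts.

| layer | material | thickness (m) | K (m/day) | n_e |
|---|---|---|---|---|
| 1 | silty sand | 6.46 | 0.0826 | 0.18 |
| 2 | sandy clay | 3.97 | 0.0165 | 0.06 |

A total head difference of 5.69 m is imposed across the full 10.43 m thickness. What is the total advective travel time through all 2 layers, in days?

78.5

With flow normal to the layers, continuity requires the same specific discharge q through every layer.
Σ(b_i/K_i) = 6.46/0.0826 + 3.97/0.0165 = 318.8 d.
q = Δh / Σ(b_i/K_i) = 5.69 / 318.8 = 0.01785 m/day.
In each layer the seepage velocity is v_i = q/n_i, so the layer transit time is t_i = b_i·n_i / q:
  layer 1 (silty sand): t_1 = 6.46 × 0.18 / 0.01785 = 65.15 d
  layer 2 (sandy clay): t_2 = 3.97 × 0.06 / 0.01785 = 13.35 d
Total t = Σ t_i = 78.50 days.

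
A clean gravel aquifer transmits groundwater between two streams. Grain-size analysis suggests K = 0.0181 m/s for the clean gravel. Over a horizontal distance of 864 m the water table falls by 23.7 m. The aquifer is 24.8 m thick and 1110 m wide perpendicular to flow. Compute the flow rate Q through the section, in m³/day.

1.18e+06

Convert K: 0.0181 m/s × 86400 = 1564 m/day.
Cross-sectional area A = 1110 × 24.8 = 27528 m².
Hydraulic gradient i = Δh / L = 23.7 / 864 = 0.02743.
Darcy's law: Q = K · A · i = 1564 × 27528 × 0.02743 = 1.181e+06 m³/day.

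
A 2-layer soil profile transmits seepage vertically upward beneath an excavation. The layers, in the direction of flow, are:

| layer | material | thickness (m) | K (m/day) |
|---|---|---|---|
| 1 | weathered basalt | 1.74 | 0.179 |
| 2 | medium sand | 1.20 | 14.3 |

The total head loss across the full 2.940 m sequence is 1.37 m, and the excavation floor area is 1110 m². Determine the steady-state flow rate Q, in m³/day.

Flow is perpendicular to layering, so the layers act in series and the equivalent K is the thickness-weighted harmonic mean.
Total thickness L = 1.74 + 1.20 = 2.940 m.
Σ(b_i/K_i) = 1.74/0.179 + 1.20/14.3 = 9.805 d.
K_eq = L / Σ(b_i/K_i) = 2.940 / 9.805 = 0.2999 m/day.
Q = K_eq · A · (Δh/L) = 0.2999 × 1110 × (1.37/2.940) = 155.1 m³/day.

155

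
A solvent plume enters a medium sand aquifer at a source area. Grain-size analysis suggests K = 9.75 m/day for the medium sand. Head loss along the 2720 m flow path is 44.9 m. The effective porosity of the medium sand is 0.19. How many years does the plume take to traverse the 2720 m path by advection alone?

Hydraulic gradient i = Δh / L = 44.9 / 2720 = 0.01651.
Darcy flux q = K · i = 9.750 × 0.01651 = 0.1609 m/day.
Seepage velocity v = q / n_e = 0.1609 / 0.19 = 0.8471 m/day.
Travel time t = L / v = 2720 / 0.8471 = 3211 days = 8.791 years.

8.79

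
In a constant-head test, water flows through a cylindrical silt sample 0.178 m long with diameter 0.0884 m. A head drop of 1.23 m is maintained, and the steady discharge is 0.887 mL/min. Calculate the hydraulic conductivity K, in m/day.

Cross-sectional area A = π·(d/2)² = π × (0.0884/2)² = 0.006138 m².
Convert discharge: 0.887 mL/min = 1.478e-08 m³/s.
Darcy's law rearranged: K = Q·L / (A·Δh) = 1.478e-08 × 0.178 / (0.006138 × 1.23) = 3.486e-07 m/s = 0.03012 m/day.

0.0301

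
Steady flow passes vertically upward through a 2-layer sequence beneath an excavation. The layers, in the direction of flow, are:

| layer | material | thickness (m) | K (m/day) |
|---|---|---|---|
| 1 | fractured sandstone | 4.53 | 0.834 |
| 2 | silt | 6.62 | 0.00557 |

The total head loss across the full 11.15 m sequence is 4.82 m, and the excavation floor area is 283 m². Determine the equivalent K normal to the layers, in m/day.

Flow is perpendicular to layering, so the layers act in series and the equivalent K is the thickness-weighted harmonic mean.
Total thickness L = 4.53 + 6.62 = 11.15 m.
Σ(b_i/K_i) = 4.53/0.834 + 6.62/0.00557 = 1194 d.
K_eq = L / Σ(b_i/K_i) = 11.15 / 1194 = 0.009339 m/day.

0.00934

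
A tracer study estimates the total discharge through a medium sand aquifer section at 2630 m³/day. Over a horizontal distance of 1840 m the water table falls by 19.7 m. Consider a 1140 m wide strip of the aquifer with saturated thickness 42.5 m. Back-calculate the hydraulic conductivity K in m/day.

Cross-sectional area A = 1140 × 42.5 = 48450 m².
Hydraulic gradient i = Δh / L = 19.7 / 1840 = 0.01071.
From Q = K·A·i, K = Q / (A·i) = 2630 / (48450 × 0.01071) = 5.070 m/day.

5.07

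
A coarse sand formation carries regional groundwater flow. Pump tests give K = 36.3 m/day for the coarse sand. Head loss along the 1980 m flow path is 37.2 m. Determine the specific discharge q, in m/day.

0.682

Hydraulic gradient i = Δh / L = 37.2 / 1980 = 0.01879.
Specific discharge q = K · i = 36.30 × 0.01879 = 0.6820 m/day.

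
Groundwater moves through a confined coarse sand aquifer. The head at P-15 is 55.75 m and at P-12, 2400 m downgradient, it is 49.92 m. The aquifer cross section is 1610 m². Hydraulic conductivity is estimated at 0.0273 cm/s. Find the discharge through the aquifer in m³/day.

Convert K: 0.0273 cm/s × 864 = 23.59 m/day.
Hydraulic gradient i = (55.75 − 49.92) / 2400 = 5.83 / 2400 = 0.002429.
Darcy's law: Q = K · A · i = 23.59 × 1610 × 0.002429 = 92.25 m³/day.

92.2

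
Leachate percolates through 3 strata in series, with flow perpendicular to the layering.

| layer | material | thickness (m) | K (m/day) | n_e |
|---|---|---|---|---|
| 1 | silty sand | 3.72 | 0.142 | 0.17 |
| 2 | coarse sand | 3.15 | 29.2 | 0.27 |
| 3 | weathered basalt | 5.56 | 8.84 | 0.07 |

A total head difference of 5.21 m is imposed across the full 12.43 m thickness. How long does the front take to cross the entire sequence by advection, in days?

With flow normal to the layers, continuity requires the same specific discharge q through every layer.
Σ(b_i/K_i) = 3.72/0.142 + 3.15/29.2 + 5.56/8.84 = 26.93 d.
q = Δh / Σ(b_i/K_i) = 5.21 / 26.93 = 0.1934 m/day.
In each layer the seepage velocity is v_i = q/n_i, so the layer transit time is t_i = b_i·n_i / q:
  layer 1 (silty sand): t_1 = 3.72 × 0.17 / 0.1934 = 3.269 d
  layer 2 (coarse sand): t_2 = 3.15 × 0.27 / 0.1934 = 4.397 d
  layer 3 (weathered basalt): t_3 = 5.56 × 0.07 / 0.1934 = 2.012 d
Total t = Σ t_i = 9.678 days.

9.68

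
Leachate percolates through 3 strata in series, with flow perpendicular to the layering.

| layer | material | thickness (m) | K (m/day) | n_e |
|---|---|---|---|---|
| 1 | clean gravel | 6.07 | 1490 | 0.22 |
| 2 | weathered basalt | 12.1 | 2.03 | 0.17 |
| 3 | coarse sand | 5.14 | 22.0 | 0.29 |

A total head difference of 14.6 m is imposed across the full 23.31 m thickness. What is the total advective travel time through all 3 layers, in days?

With flow normal to the layers, continuity requires the same specific discharge q through every layer.
Σ(b_i/K_i) = 6.07/1490 + 12.1/2.03 + 5.14/22.0 = 6.198 d.
q = Δh / Σ(b_i/K_i) = 14.6 / 6.198 = 2.355 m/day.
In each layer the seepage velocity is v_i = q/n_i, so the layer transit time is t_i = b_i·n_i / q:
  layer 1 (clean gravel): t_1 = 6.07 × 0.22 / 2.355 = 0.5669 d
  layer 2 (weathered basalt): t_2 = 12.1 × 0.17 / 2.355 = 0.8733 d
  layer 3 (coarse sand): t_3 = 5.14 × 0.29 / 2.355 = 0.6328 d
Total t = Σ t_i = 2.073 days.

2.07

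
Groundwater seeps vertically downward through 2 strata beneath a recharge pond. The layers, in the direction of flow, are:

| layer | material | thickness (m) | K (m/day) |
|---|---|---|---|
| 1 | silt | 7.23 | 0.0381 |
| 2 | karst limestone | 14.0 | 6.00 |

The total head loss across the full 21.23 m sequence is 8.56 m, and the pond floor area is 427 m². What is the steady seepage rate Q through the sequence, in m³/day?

Flow is perpendicular to layering, so the layers act in series and the equivalent K is the thickness-weighted harmonic mean.
Total thickness L = 7.23 + 14.0 = 21.23 m.
Σ(b_i/K_i) = 7.23/0.0381 + 14.0/6.00 = 192.1 d.
K_eq = L / Σ(b_i/K_i) = 21.23 / 192.1 = 0.1105 m/day.
Q = K_eq · A · (Δh/L) = 0.1105 × 427 × (8.56/21.23) = 19.03 m³/day.

19.0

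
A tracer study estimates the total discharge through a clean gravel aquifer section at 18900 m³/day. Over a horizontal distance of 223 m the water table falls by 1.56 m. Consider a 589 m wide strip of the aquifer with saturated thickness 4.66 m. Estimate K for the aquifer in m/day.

Cross-sectional area A = 589 × 4.66 = 2745 m².
Hydraulic gradient i = Δh / L = 1.56 / 223 = 0.006996.
From Q = K·A·i, K = Q / (A·i) = 18900 / (2745 × 0.006996) = 984.3 m/day.

984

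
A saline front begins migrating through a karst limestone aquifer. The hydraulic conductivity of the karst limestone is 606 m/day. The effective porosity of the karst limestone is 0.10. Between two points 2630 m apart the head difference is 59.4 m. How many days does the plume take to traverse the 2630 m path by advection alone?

19.2

Hydraulic gradient i = Δh / L = 59.4 / 2630 = 0.02259.
Darcy flux q = K · i = 606.0 × 0.02259 = 13.69 m/day.
Seepage velocity v = q / n_e = 13.69 / 0.10 = 136.9 m/day.
Travel time t = L / v = 2630 / 136.9 = 19.22 days.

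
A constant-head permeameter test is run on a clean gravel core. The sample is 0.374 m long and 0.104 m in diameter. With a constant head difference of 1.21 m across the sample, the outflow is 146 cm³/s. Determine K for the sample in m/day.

Cross-sectional area A = π·(d/2)² = π × (0.104/2)² = 0.008495 m².
Convert discharge: 146 cm³/s = 0.0001460 m³/s.
Darcy's law rearranged: K = Q·L / (A·Δh) = 0.0001460 × 0.374 / (0.008495 × 1.21) = 0.005312 m/s = 459.0 m/day.

459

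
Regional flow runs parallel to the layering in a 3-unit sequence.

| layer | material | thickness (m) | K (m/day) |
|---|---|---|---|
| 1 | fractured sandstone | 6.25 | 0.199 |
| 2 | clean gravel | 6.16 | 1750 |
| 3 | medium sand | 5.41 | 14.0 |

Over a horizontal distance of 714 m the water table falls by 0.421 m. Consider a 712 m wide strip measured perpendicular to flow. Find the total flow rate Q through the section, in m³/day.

4560

Flow is parallel to layering, so each bed carries its own Darcy discharge and the transmissivities add.
Σ(K_i·b_i) = 0.199×6.25 + 1750×6.16 + 14.0×5.41 = 10857 m²/day.
Hydraulic gradient i = Δh / L = 0.421 / 714 = 0.0005896.
Q = Σ(K_i·b_i) · W · i = 10857 × 712 × 0.0005896 = 4558 m³/day.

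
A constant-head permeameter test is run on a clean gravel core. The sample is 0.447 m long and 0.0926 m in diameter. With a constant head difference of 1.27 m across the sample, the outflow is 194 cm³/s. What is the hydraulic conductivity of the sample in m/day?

Cross-sectional area A = π·(d/2)² = π × (0.0926/2)² = 0.006735 m².
Convert discharge: 194 cm³/s = 0.0001940 m³/s.
Darcy's law rearranged: K = Q·L / (A·Δh) = 0.0001940 × 0.447 / (0.006735 × 1.27) = 0.01014 m/s = 876.0 m/day.

876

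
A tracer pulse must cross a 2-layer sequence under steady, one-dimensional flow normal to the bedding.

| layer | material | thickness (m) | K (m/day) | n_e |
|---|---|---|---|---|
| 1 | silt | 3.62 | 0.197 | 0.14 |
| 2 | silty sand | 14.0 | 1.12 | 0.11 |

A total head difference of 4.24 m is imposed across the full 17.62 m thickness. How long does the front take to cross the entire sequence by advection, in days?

14.9

With flow normal to the layers, continuity requires the same specific discharge q through every layer.
Σ(b_i/K_i) = 3.62/0.197 + 14.0/1.12 = 30.88 d.
q = Δh / Σ(b_i/K_i) = 4.24 / 30.88 = 0.1373 m/day.
In each layer the seepage velocity is v_i = q/n_i, so the layer transit time is t_i = b_i·n_i / q:
  layer 1 (silt): t_1 = 3.62 × 0.14 / 0.1373 = 3.691 d
  layer 2 (silty sand): t_2 = 14.0 × 0.11 / 0.1373 = 11.21 d
Total t = Σ t_i = 14.90 days.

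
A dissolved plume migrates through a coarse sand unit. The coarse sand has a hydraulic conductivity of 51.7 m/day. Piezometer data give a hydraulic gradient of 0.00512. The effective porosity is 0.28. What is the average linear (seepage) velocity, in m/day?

Hydraulic gradient i = 0.00512.
Darcy flux q = K · i = 51.70 × 0.005120 = 0.2647 m/day.
Seepage velocity v = q / n_e = 0.2647 / 0.28 = 0.9454 m/day.

0.945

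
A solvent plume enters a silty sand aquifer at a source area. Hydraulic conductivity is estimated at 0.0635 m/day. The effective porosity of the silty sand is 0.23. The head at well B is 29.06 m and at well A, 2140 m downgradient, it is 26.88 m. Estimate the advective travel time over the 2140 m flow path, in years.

20800

Hydraulic gradient i = (29.06 − 26.88) / 2140 = 2.18 / 2140 = 0.001019.
Darcy flux q = K · i = 0.06350 × 0.001019 = 6.469e-05 m/day.
Seepage velocity v = q / n_e = 6.469e-05 / 0.23 = 0.0002812 m/day.
Travel time t = L / v = 2140 / 0.0002812 = 7.609e+06 days = 20832 years.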